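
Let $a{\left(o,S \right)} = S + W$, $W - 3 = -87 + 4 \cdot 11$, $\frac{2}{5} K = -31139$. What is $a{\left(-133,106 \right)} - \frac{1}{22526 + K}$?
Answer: $\frac{7302440}{110643} \approx 66.0$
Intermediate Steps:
$K = - \frac{155695}{2}$ ($K = \frac{5}{2} \left(-31139\right) = - \frac{155695}{2} \approx -77848.0$)
$W = -40$ ($W = 3 + \left(-87 + 4 \cdot 11\right) = 3 + \left(-87 + 44\right) = 3 - 43 = -40$)
$a{\left(o,S \right)} = -40 + S$ ($a{\left(o,S \right)} = S - 40 = -40 + S$)
$a{\left(-133,106 \right)} - \frac{1}{22526 + K} = \left(-40 + 106\right) - \frac{1}{22526 - \frac{155695}{2}} = 66 - \frac{1}{- \frac{110643}{2}} = 66 - - \frac{2}{110643} = 66 + \frac{2}{110643} = \frac{7302440}{110643}$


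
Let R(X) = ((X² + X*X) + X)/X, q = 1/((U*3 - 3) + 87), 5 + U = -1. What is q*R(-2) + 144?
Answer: 3167/22 ≈ 143.95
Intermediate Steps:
U = -6 (U = -5 - 1 = -6)
q = 1/66 (q = 1/((-6*3 - 3) + 87) = 1/((-18 - 3) + 87) = 1/(-21 + 87) = 1/66 ≈ 0.015152)
R(X) = (X + 2*X²)/X (R(X) = ((X² + X²) + X)/X = (2*X² + X)/X = (X + 2*X²)/X)
q*R(-2) + 144 = (1 + 2*(-2))/66 + 144 = (1 - 4)/66 + 144 = (1/66)*(-3) + 144 = -1/22 + 144 = 3167/22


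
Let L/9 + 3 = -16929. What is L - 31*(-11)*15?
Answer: -147273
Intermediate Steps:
L = -152388 (L = -27 + 9*(-16929) = -27 - 152361 = -152388)
L - 31*(-11)*15 = -152388 - 31*(-11)*15 = -152388 + 341*15 = -152388 + 5115 = -147273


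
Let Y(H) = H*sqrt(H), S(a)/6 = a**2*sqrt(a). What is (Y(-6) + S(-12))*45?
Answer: 270*I*(-sqrt(6) + 288*sqrt(3)) ≈ 1.3402e+5*I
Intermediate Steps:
S(a) = 6*a**(5/2) (S(a) = 6*(a**2*sqrt(a)) = 6*a**(5/2))
Y(H) = H**(3/2)
(Y(-6) + S(-12))*45 = ((-6)**(3/2) + 6*(-12)**(5/2))*45 = (-6*I*sqrt(6) + 6*(288*I*sqrt(3)))*45 = (-6*I*sqrt(6) + 1728*I*sqrt(3))*45 = -270*I*sqrt(6) + 77760*I*sqrt(3)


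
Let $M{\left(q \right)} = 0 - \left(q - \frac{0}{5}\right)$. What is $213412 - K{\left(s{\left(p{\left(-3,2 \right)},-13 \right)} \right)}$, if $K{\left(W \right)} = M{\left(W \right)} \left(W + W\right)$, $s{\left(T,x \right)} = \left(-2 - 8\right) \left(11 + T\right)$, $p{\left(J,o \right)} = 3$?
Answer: $252612$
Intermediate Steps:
$s{\left(T,x \right)} = -110 - 10 T$ ($s{\left(T,x \right)} = - 10 \left(11 + T\right) = -110 - 10 T$)
$M{\left(q \right)} = - q$ ($M{\left(q \right)} = 0 - \left(q - 0 \cdot \frac{1}{5}\right) = 0 - \left(q - 0\right) = 0 - \left(q + 0\right) = 0 - q = - q$)
$K{\left(W \right)} = - 2 W^{2}$ ($K{\left(W \right)} = - W \left(W + W\right) = - W 2 W = - 2 W^{2}$)
$213412 - K{\left(s{\left(p{\left(-3,2 \right)},-13 \right)} \right)} = 213412 - - 2 \left(-110 - 30\right)^{2} = 213412 - - 2 \left(-140\right)^{2} = 213412 - \left(-2\right) 19600 = 213412 - -39200 = 213412 + 39200 = 252612$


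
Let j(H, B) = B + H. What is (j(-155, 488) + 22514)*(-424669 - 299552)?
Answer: -16546277187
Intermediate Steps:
(j(-155, 488) + 22514)*(-424669 - 299552) = ((488 - 155) + 22514)*(-424669 - 299552) = (333 + 22514)*(-724221) = 22847*(-724221) = -16546277187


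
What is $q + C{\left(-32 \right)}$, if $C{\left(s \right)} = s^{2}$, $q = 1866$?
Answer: $2890$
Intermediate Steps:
$q + C{\left(-32 \right)} = 1866 + \left(-32\right)^{2} = 1866 + 1024 = 2890$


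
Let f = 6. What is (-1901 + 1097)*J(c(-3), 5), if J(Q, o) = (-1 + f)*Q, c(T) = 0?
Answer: 0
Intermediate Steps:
J(Q, o) = 5*Q (J(Q, o) = (-1 + 6)*Q = 5*Q)
(-1901 + 1097)*J(c(-3), 5) = (-1901 + 1097)*(5*0) = -804*0 = 0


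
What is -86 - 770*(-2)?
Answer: 1454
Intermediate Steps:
-86 - 770*(-2) = -86 - 77*(-20) = -86 + 1540 = 1454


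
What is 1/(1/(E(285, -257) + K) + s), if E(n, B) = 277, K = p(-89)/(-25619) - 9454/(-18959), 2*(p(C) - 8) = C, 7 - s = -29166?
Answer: 269569472093/7864151180790331 ≈ 3.4278e-5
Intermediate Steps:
s = 29173 (s = 7 - 1*(-29166) = 7 + 29166 = 29173)
p(C) = 8 + C/2
K = 485788059/971421242 (K = (8 + (½)*(-89))/(-25619) - 9454/(-18959) = (8 - 89/2)*(-1/25619) - 9454*(-1/18959) = -73/2*(-1/25619) + 9454/18959 = 73/51238 + 9454/18959 = 485788059/971421242 ≈ 0.50008)
1/(1/(E(285, -257) + K) + s) = 1/(1/(277 + 485788059/971421242) + 29173) = 1/(1/(269569472093/971421242) + 29173) = 1/(971421242/269569472093 + 29173) = 1/(7864151180790331/269569472093) = 269569472093/7864151180790331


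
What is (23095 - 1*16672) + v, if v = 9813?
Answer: 16236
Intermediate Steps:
(23095 - 1*16672) + v = (23095 - 1*16672) + 9813 = (23095 - 16672) + 9813 = 6423 + 9813 = 16236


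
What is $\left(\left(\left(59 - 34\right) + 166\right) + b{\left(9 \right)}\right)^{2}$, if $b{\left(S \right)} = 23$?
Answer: $45796$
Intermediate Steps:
$\left(\left(\left(59 - 34\right) + 166\right) + b{\left(9 \right)}\right)^{2} = \left(\left(\left(59 - 34\right) + 166\right) + 23\right)^{2} = \left(\left(25 + 166\right) + 23\right)^{2} = \left(191 + 23\right)^{2} = 214^{2} = 45796$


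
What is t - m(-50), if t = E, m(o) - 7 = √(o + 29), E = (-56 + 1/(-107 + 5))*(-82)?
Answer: 233876/51 - I*√21 ≈ 4585.8 - 4.5826*I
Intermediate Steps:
E = 234233/51 (E = (-56 + 1/(-102))*(-82) = (-56 - 1/102)*(-82) = -5713/102*(-82) = 234233/51 ≈ 4592.8)
m(o) = 7 + √(29 + o) (m(o) = 7 + √(o + 29) = 7 + √(29 + o))
t = 234233/51 ≈ 4592.8
t - m(-50) = 234233/51 - (7 + √(29 - 50)) = 234233/51 - (7 + √(-21)) = 234233/51 - (7 + I*√21) = 234233/51 + (-7 - I*√21) = 233876/51 - I*√21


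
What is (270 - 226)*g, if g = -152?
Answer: -6688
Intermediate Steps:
(270 - 226)*g = (270 - 226)*(-152) = 44*(-152) = -6688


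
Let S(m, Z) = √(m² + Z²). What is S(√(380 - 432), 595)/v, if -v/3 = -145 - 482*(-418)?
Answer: -√353973/603993 ≈ -0.00098504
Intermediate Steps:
v = -603993 (v = -3*(-145 - 482*(-418)) = -3*(-145 + 201476) = -3*201331 = -603993)
S(m, Z) = √(Z² + m²)
S(√(380 - 432), 595)/v = √(595² + (√(380 - 432))²)/(-603993) = √(354025 + (√(-52))²)*(-1/603993) = √(354025 + (2*I*√13)²)*(-1/603993) = √(354025 - 52)*(-1/603993) = √353973*(-1/603993) = -√353973/603993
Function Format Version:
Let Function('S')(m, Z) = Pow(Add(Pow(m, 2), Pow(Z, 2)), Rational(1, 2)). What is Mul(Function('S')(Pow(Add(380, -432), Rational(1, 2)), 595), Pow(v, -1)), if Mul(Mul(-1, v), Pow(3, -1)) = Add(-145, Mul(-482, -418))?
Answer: Mul(Rational(-1, 603993), Pow(353973, Rational(1, 2))) ≈ -0.00098504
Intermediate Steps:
v = -603993 (v = Mul(-3, Add(-145, Mul(-482, -418))) = Mul(-3, Add(-145, 201476)) = Mul(-3, 201331) = -603993)
Function('S')(m, Z) = Pow(Add(Pow(Z, 2), Pow(m, 2)), Rational(1, 2))
Mul(Function('S')(Pow(Add(380, -432), Rational(1, 2)), 595), Pow(v, -1)) = Mul(Pow(Add(Pow(595, 2), Pow(Pow(Add(380, -432), Rational(1, 2)), 2)), Rational(1, 2)), Pow(-603993, -1)) = Mul(Pow(Add(354025, Pow(Pow(-52, Rational(1, 2)), 2)), Rational(1, 2)), Rational(-1, 603993)) = Mul(Pow(Add(354025, Pow(Mul(2, I, Pow(13, Rational(1, 2))), 2)), Rational(1, 2)), Rational(-1, 603993)) = Mul(Pow(Add(354025, -52), Rational(1, 2)), Rational(-1, 603993)) = Mul(Pow(353973, Rational(1, 2)), Rational(-1, 603993)) = Mul(Rational(-1, 603993), Pow(353973, Rational(1, 2)))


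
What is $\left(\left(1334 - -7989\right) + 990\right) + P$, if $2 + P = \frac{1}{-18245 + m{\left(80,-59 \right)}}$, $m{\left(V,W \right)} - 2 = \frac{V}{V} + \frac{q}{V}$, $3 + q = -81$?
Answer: $\frac{3762081751}{364861} \approx 10311.0$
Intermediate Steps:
$q = -84$ ($q = -3 - 81 = -84$)
$m{\left(V,W \right)} = 3 - \frac{84}{V}$ ($m{\left(V,W \right)} = 2 - \left(\frac{84}{V} - \frac{V}{V}\right) = 2 + \left(1 - \frac{84}{V}\right) = 3 - \frac{84}{V}$)
$P = - \frac{729742}{364861}$ ($P = -2 + \frac{1}{-18245 + \left(3 - \frac{84}{80}\right)} = -2 + \frac{1}{-18245 + \left(3 - \frac{21}{20}\right)} = -2 + \frac{1}{-18245 + \frac{39}{20}} = -2 + \frac{1}{- \frac{364861}{20}} = -2 - \frac{20}{364861} = - \frac{729742}{364861} \approx -2.0001$)
$\left(\left(1334 - -7989\right) + 990\right) + P = \left(\left(1334 - -7989\right) + 990\right) - \frac{729742}{364861} = \left(\left(1334 + 7989\right) + 990\right) - \frac{729742}{364861} = \left(9323 + 990\right) - \frac{729742}{364861} = 10313 - \frac{729742}{364861} = \frac{3762081751}{364861}$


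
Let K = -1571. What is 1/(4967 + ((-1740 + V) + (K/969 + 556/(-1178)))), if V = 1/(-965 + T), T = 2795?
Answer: 6107930/19697508051 ≈ 0.00031009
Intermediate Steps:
V = 1/1830 (V = 1/(-965 + 2795) = 1/1830 ≈ 0.00054645)
1/(4967 + ((-1740 + V) + (K/969 + 556/(-1178)))) = 1/(4967 + ((-1740 + 1/1830) + (-1571/969 + 556/(-1178)))) = 1/(4967 + (-3184199/1830 + (-1571*1/969 + 556*(-1/1178)))) = 1/(4967 + (-3184199/1830 + (-1571/969 - 278/589))) = 1/(4967 + (-3184199/1830 - 62879/30039)) = 1/(4967 - 10640580259/6107930) = 1/(19697508051/6107930) = 6107930/19697508051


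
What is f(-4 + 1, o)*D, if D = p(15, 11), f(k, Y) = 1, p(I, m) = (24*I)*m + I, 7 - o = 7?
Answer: 3975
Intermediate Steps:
o = 0 (o = 7 - 1*7 = 7 - 7 = 0)
p(I, m) = I + 24*I*m (p(I, m) = 24*I*m + I = I + 24*I*m)
D = 3975 (D = 15*(1 + 24*11) = 15*(1 + 264) = 15*265 = 3975)
f(-4 + 1, o)*D = 1*3975 = 3975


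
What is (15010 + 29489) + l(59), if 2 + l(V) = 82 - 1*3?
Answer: 44576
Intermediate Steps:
l(V) = 77 (l(V) = -2 + (82 - 1*3) = -2 + (82 - 3) = -2 + 79 = 77)
(15010 + 29489) + l(59) = (15010 + 29489) + 77 = 44499 + 77 = 44576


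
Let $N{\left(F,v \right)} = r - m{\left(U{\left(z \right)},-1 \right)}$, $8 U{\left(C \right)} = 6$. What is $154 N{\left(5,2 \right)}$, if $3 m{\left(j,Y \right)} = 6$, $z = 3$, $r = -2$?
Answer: $-616$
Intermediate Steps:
$U{\left(C \right)} = \frac{3}{4}$ ($U{\left(C \right)} = \frac{1}{8} \cdot 6 = \frac{3}{4}$)
$m{\left(j,Y \right)} = 2$ ($m{\left(j,Y \right)} = \frac{1}{3} \cdot 6 = 2$)
$N{\left(F,v \right)} = -4$ ($N{\left(F,v \right)} = -2 - 2 = -4$)
$154 N{\left(5,2 \right)} = 154 \left(-4\right) = -616$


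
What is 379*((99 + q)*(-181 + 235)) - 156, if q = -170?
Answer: -1453242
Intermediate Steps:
379*((99 + q)*(-181 + 235)) - 156 = 379*((99 - 170)*(-181 + 235)) - 156 = 379*(-71*54) - 156 = 379*(-3834) - 156 = -1453086 - 156 = -1453242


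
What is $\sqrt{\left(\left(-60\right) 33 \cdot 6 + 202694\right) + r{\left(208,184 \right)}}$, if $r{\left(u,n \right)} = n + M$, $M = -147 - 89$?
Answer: $\sqrt{190762} \approx 436.76$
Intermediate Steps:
$M = -236$ ($M = -147 - 89 = -236$)
$r{\left(u,n \right)} = -236 + n$ ($r{\left(u,n \right)} = n - 236 = -236 + n$)
$\sqrt{\left(\left(-60\right) 33 \cdot 6 + 202694\right) + r{\left(208,184 \right)}} = \sqrt{\left(\left(-60\right) 33 \cdot 6 + 202694\right) + \left(-236 + 184\right)} = \sqrt{\left(\left(-1980\right) 6 + 202694\right) - 52} = \sqrt{\left(-11880 + 202694\right) - 52} = \sqrt{190814 - 52} = \sqrt{190762}$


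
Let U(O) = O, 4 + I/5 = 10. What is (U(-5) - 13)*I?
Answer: -540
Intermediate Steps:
I = 30 (I = -20 + 5*10 = -20 + 50 = 30)
(U(-5) - 13)*I = (-5 - 13)*30 = -18*30 = -540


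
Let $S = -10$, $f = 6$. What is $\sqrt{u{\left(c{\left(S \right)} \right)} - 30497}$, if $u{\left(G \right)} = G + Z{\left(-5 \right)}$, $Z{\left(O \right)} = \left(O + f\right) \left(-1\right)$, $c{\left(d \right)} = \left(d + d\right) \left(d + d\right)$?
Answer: $i \sqrt{30098} \approx 173.49 i$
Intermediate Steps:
$c{\left(d \right)} = 4 d^{2}$ ($c{\left(d \right)} = 2 d 2 d = 4 d^{2}$)
$Z{\left(O \right)} = -6 - O$ ($Z{\left(O \right)} = \left(O + 6\right) \left(-1\right) = \left(6 + O\right) \left(-1\right) = -6 - O$)
$u{\left(G \right)} = -1 + G$ ($u{\left(G \right)} = G - 1 = -1 + G$)
$\sqrt{u{\left(c{\left(S \right)} \right)} - 30497} = \sqrt{\left(-1 + 4 \left(-10\right)^{2}\right) - 30497} = \sqrt{\left(-1 + 4 \cdot 100\right) - 30497} = \sqrt{\left(-1 + 400\right) - 30497} = \sqrt{399 - 30497} = \sqrt{-30098} = i \sqrt{30098}$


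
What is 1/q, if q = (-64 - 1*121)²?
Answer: 1/34225 ≈ 2.9218e-5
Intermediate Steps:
q = 34225 (q = (-64 - 121)² = (-185)² = 34225)
1/q = 1/34225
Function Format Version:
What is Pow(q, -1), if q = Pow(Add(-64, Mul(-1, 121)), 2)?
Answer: Rational(1, 34225) ≈ 2.9218e-5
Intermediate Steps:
q = 34225 (q = Pow(Add(-64, -121), 2) = Pow(-185, 2) = 34225)
Pow(q, -1) = Pow(34225, -1) = Rational(1, 34225)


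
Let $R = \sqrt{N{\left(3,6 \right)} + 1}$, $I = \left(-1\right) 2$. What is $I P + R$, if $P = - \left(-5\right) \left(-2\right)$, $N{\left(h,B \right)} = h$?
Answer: $22$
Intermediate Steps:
$I = -2$
$R = 2$ ($R = \sqrt{3 + 1} = \sqrt{4} = 2$)
$P = -10$ ($P = \left(-1\right) 10 = -10$)
$I P + R = \left(-2\right) \left(-10\right) + 2 = 20 + 2 = 22$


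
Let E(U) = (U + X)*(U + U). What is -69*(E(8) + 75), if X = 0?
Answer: -14007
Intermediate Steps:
E(U) = 2*U² (E(U) = (U + 0)*(U + U) = U*(2*U) = 2*U²)
-69*(E(8) + 75) = -69*(2*8² + 75) = -69*(2*64 + 75) = -69*(128 + 75) = -69*203 = -14007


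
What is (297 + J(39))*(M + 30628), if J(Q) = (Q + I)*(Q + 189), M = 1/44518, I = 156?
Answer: 61026048879885/44518 ≈ 1.3708e+9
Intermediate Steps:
M = 1/44518 ≈ 2.2463e-5
J(Q) = (156 + Q)*(189 + Q) (J(Q) = (Q + 156)*(Q + 189) = (156 + Q)*(189 + Q))
(297 + J(39))*(M + 30628) = (297 + (29484 + 39² + 345*39))*(1/44518 + 30628) = (297 + (29484 + 1521 + 13455))*(1363497305/44518) = (297 + 44460)*(1363497305/44518) = 44757*(1363497305/44518) = 61026048879885/44518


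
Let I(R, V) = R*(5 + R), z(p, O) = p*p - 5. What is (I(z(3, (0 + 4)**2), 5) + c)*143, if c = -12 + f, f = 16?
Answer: 5720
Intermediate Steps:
z(p, O) = -5 + p**2 (z(p, O) = p**2 - 5 = -5 + p**2)
c = 4 (c = -12 + 16 = 4)
(I(z(3, (0 + 4)**2), 5) + c)*143 = ((-5 + 3**2)*(5 + (-5 + 3**2)) + 4)*143 = ((-5 + 9)*(5 + (-5 + 9)) + 4)*143 = (4*(5 + 4) + 4)*143 = (4*9 + 4)*143 = (36 + 4)*143 = 40*143 = 5720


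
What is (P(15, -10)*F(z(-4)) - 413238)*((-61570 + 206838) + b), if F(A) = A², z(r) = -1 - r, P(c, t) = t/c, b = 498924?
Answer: -266208478848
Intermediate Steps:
(P(15, -10)*F(z(-4)) - 413238)*((-61570 + 206838) + b) = ((-10/15)*(-1 - 1*(-4))² - 413238)*((-61570 + 206838) + 498924) = ((-10*1/15)*(-1 + 4)² - 413238)*(145268 + 498924) = (-⅔*3² - 413238)*644192 = (-⅔*9 - 413238)*644192 = (-6 - 413238)*644192 = -413244*644192 = -266208478848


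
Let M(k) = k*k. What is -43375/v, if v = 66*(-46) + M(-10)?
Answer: 43375/2936 ≈ 14.773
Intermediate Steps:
M(k) = k**2
v = -2936 (v = 66*(-46) + (-10)**2 = -3036 + 100 = -2936)
-43375/v = -43375/(-2936) = -43375*(-1/2936) = 43375/2936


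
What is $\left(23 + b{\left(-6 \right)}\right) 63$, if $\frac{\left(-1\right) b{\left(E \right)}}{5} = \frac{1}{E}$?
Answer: $\frac{3003}{2} \approx 1501.5$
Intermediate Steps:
$b{\left(E \right)} = - \frac{5}{E}$
$\left(23 + b{\left(-6 \right)}\right) 63 = \left(23 - \frac{5}{-6}\right) 63 = \left(23 - - \frac{5}{6}\right) 63 = \left(23 + \frac{5}{6}\right) 63 = \frac{143}{6} \cdot 63 = \frac{3003}{2}$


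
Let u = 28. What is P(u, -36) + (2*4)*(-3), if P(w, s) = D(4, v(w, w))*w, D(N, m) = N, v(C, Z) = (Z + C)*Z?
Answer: 88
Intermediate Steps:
v(C, Z) = Z*(C + Z) (v(C, Z) = (C + Z)*Z = Z*(C + Z))
P(w, s) = 4*w
P(u, -36) + (2*4)*(-3) = 4*28 + (2*4)*(-3) = 112 + 8*(-3) = 112 - 24 = 88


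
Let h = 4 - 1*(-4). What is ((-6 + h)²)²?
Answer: 16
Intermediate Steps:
h = 8 (h = 4 + 4 = 8)
((-6 + h)²)² = ((-6 + 8)²)² = (2²)² = 4² = 16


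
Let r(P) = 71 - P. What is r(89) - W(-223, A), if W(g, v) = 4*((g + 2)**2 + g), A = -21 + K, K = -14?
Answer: -194490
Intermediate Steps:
A = -35 (A = -21 - 14 = -35)
W(g, v) = 4*g + 4*(2 + g)**2 (W(g, v) = 4*((2 + g)**2 + g) = 4*(g + (2 + g)**2) = 4*g + 4*(2 + g)**2)
r(89) - W(-223, A) = (71 - 1*89) - (4*(-223) + 4*(2 - 223)**2) = (71 - 89) - (-892 + 4*(-221)**2) = -18 - (-892 + 4*48841) = -18 - (-892 + 195364) = -18 - 1*194472 = -18 - 194472 = -194490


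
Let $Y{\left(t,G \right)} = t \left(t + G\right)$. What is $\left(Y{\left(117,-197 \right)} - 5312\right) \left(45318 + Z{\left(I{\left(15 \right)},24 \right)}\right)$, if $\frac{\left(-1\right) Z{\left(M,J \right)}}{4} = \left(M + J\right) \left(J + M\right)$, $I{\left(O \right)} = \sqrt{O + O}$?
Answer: $-629340768 + 2817024 \sqrt{30} \approx -6.1391 \cdot 10^{8}$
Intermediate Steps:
$Y{\left(t,G \right)} = t \left(G + t\right)$
$I{\left(O \right)} = \sqrt{2} \sqrt{O}$ ($I{\left(O \right)} = \sqrt{2 O} = \sqrt{2} \sqrt{O}$)
$Z{\left(M,J \right)} = - 4 \left(J + M\right)^{2}$ ($Z{\left(M,J \right)} = - 4 \left(M + J\right) \left(J + M\right) = - 4 \left(J + M\right) \left(J + M\right) = - 4 \left(J + M\right)^{2}$)
$\left(Y{\left(117,-197 \right)} - 5312\right) \left(45318 + Z{\left(I{\left(15 \right)},24 \right)}\right) = \left(117 \left(-197 + 117\right) - 5312\right) \left(45318 - 4 \left(24 + \sqrt{2} \sqrt{15}\right)^{2}\right) = \left(117 \left(-80\right) - 5312\right) \left(45318 - 4 \left(24 + \sqrt{30}\right)^{2}\right) = \left(-9360 - 5312\right) \left(45318 - 4 \left(24 + \sqrt{30}\right)^{2}\right) = - 14672 \left(45318 - 4 \left(24 + \sqrt{30}\right)^{2}\right) = -664905696 + 58688 \left(24 + \sqrt{30}\right)^{2}$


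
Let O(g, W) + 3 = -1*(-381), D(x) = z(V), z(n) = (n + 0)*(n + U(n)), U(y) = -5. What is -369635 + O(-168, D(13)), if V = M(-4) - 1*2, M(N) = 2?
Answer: -369257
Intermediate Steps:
V = 0 (V = 2 - 1*2 = 2 - 2 = 0)
z(n) = n*(-5 + n) (z(n) = (n + 0)*(n - 5) = n*(-5 + n))
D(x) = 0 (D(x) = 0*(-5 + 0) = 0*(-5) = 0)
O(g, W) = 378 (O(g, W) = -3 - 1*(-381) = -3 + 381 = 378)
-369635 + O(-168, D(13)) = -369635 + 378 = -369257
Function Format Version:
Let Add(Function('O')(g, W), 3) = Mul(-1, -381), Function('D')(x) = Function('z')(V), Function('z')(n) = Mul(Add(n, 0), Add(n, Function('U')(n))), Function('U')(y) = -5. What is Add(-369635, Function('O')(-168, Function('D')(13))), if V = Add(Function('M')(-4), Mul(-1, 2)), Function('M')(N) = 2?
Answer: -369257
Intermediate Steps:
V = 0 (V = Add(2, Mul(-1, 2)) = Add(2, -2) = 0)
Function('z')(n) = Mul(n, Add(-5, n)) (Function('z')(n) = Mul(Add(n, 0), Add(n, -5)) = Mul(n, Add(-5, n)))
Function('D')(x) = 0 (Function('D')(x) = Mul(0, Add(-5, 0)) = Mul(0, -5) = 0)
Function('O')(g, W) = 378 (Function('O')(g, W) = Add(-3, Mul(-1, -381)) = Add(-3, 381) = 378)
Add(-369635, Function('O')(-168, Function('D')(13))) = Add(-369635, 378) = -369257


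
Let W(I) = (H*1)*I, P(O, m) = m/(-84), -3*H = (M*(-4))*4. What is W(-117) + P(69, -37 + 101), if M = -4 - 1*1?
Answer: 65504/21 ≈ 3119.2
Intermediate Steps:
M = -5 (M = -4 - 1 = -5)
H = -80/3 (H = -(-5*(-4))*4/3 = -20*4/3 = -1/3*80 = -80/3 ≈ -26.667)
P(O, m) = -m/84 (P(O, m) = m*(-1/84) = -m/84)
W(I) = -80*I/3 (W(I) = (-80/3*1)*I = -80*I/3)
W(-117) + P(69, -37 + 101) = -80/3*(-117) - (-37 + 101)/84 = 3120 - 1/84*64 = 3120 - 16/21 = 65504/21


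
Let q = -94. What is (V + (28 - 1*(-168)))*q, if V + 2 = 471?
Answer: -62510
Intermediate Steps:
V = 469 (V = -2 + 471 = 469)
(V + (28 - 1*(-168)))*q = (469 + (28 - 1*(-168)))*(-94) = (469 + (28 + 168))*(-94) = (469 + 196)*(-94) = 665*(-94) = -62510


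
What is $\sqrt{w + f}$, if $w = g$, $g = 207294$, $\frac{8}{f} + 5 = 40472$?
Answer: $\frac{\sqrt{339460112704902}}{40467} \approx 455.3$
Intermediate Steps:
$f = \frac{8}{40467}$ ($f = \frac{8}{-5 + 40472} = \frac{8}{40467} \approx 0.00019769$)
$w = 207294$
$\sqrt{w + f} = \sqrt{207294 + \frac{8}{40467}} = \sqrt{\frac{8388566306}{40467}} = \frac{\sqrt{339460112704902}}{40467}$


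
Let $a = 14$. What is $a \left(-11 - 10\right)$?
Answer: $-294$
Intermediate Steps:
$a \left(-11 - 10\right) = 14 \left(-11 - 10\right) = 14 \left(-21\right) = -294$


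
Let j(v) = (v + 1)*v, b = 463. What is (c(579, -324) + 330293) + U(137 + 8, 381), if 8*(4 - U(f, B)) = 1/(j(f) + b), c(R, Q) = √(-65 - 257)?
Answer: 57162520007/173064 + I*√322 ≈ 3.303e+5 + 17.944*I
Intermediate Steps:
j(v) = v*(1 + v) (j(v) = (1 + v)*v = v*(1 + v))
c(R, Q) = I*√322 (c(R, Q) = √(-322) = I*√322)
U(f, B) = 4 - 1/(8*(463 + f*(1 + f))) (U(f, B) = 4 - 1/(8*(f*(1 + f) + 463)) = 4 - 1/(8*(463 + f*(1 + f))))
(c(579, -324) + 330293) + U(137 + 8, 381) = (I*√322 + 330293) + (14815 + 32*(137 + 8)*(1 + (137 + 8)))/(8*(463 + (137 + 8)*(1 + (137 + 8)))) = (330293 + I*√322) + (14815 + 32*145*(1 + 145))/(8*(463 + 145*(1 + 145))) = (330293 + I*√322) + (14815 + 32*145*146)/(8*(463 + 145*146)) = (330293 + I*√322) + (14815 + 677440)/(8*(463 + 21170)) = (330293 + I*√322) + (⅛)*692255/21633 = (330293 + I*√322) + (⅛)*(1/21633)*692255 = (330293 + I*√322) + 692255/173064 = 57162520007/173064 + I*√322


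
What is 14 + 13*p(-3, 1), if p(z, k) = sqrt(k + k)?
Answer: 14 + 13*sqrt(2) ≈ 32.385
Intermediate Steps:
p(z, k) = sqrt(2)*sqrt(k) (p(z, k) = sqrt(2*k) = sqrt(2)*sqrt(k))
14 + 13*p(-3, 1) = 14 + 13*(sqrt(2)*sqrt(1)) = 14 + 13*(sqrt(2)*1) = 14 + 13*sqrt(2)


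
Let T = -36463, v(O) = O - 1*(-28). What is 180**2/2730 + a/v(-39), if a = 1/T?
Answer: 8840419/744887 ≈ 11.868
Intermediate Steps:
v(O) = 28 + O (v(O) = O + 28 = 28 + O)
a = -1/36463 (a = 1/(-36463) = -1/36463 ≈ -2.7425e-5)
180**2/2730 + a/v(-39) = 180**2/2730 - 1/(36463*(28 - 39)) = 32400*(1/2730) - 1/36463/(-11) = 1080/91 - 1/36463*(-1/11) = 1080/91 + 1/401093 = 8840419/744887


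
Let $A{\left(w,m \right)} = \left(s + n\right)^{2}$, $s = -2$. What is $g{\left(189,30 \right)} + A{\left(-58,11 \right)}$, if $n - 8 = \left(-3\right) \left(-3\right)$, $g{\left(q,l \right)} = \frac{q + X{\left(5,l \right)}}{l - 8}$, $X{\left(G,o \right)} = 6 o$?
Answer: $\frac{5319}{22} \approx 241.77$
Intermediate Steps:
$g{\left(q,l \right)} = \frac{q + 6 l}{-8 + l}$ ($g{\left(q,l \right)} = \frac{q + 6 l}{l - 8} = \frac{q + 6 l}{-8 + l}$)
$n = 17$ ($n = 8 - -9 = 8 + 9 = 17$)
$A{\left(w,m \right)} = 225$ ($A{\left(w,m \right)} = \left(-2 + 17\right)^{2} = 15^{2} = 225$)
$g{\left(189,30 \right)} + A{\left(-58,11 \right)} = \frac{189 + 6 \cdot 30}{-8 + 30} + 225 = \frac{189 + 180}{22} + 225 = \frac{1}{22} \cdot 369 + 225 = \frac{369}{22} + 225 = \frac{5319}{22}$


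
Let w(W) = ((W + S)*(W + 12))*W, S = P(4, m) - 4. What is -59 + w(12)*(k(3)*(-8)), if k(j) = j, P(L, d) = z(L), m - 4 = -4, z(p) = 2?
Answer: -69179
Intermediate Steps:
m = 0 (m = 4 - 4 = 0)
P(L, d) = 2
S = -2 (S = 2 - 4 = -2)
w(W) = W*(-2 + W)*(12 + W) (w(W) = ((W - 2)*(W + 12))*W = ((-2 + W)*(12 + W))*W = W*(-2 + W)*(12 + W))
-59 + w(12)*(k(3)*(-8)) = -59 + (12*(-24 + 12² + 10*12))*(3*(-8)) = -59 + (12*(-24 + 144 + 120))*(-24) = -59 + (12*240)*(-24) = -59 + 2880*(-24) = -59 - 69120 = -69179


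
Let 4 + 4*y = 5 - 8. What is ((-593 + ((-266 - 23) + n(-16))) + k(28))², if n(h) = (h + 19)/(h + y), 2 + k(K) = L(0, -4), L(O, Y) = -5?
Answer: 3985523161/5041 ≈ 7.9062e+5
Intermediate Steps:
k(K) = -7 (k(K) = -2 - 5 = -7)
y = -7/4 (y = -1 + (5 - 8)/4 = -1 + (¼)*(-3) = -1 - ¾ = -7/4 ≈ -1.7500)
n(h) = (19 + h)/(-7/4 + h) (n(h) = (h + 19)/(h - 7/4) = (19 + h)/(-7/4 + h))
((-593 + ((-266 - 23) + n(-16))) + k(28))² = ((-593 + ((-266 - 23) + 4*(19 - 16)/(-7 + 4*(-16)))) - 7)² = ((-593 + (-289 + 4*3/(-7 - 64))) - 7)² = ((-593 + (-289 + 4*3/(-71))) - 7)² = ((-593 + (-289 + 4*(-1/71)*3)) - 7)² = ((-593 + (-289 - 12/71)) - 7)² = ((-593 - 20531/71) - 7)² = (-62634/71 - 7)² = (-63131/71)² = 3985523161/5041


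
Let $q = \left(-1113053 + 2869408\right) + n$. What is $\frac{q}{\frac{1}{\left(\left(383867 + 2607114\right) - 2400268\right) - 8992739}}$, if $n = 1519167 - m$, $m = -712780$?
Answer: $-33509817099852$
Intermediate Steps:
$n = 2231947$ ($n = 1519167 - -712780 = 1519167 + 712780 = 2231947$)
$q = 3988302$ ($q = \left(-1113053 + 2869408\right) + 2231947 = 1756355 + 2231947 = 3988302$)
$\frac{q}{\frac{1}{\left(\left(383867 + 2607114\right) - 2400268\right) - 8992739}} = \frac{3988302}{\frac{1}{\left(\left(383867 + 2607114\right) - 2400268\right) - 8992739}} = \frac{3988302}{\frac{1}{\left(2990981 - 2400268\right) - 8992739}} = \frac{3988302}{\frac{1}{590713 - 8992739}} = \frac{3988302}{\frac{1}{-8402026}} = \frac{3988302}{- \frac{1}{8402026}} = 3988302 \left(-8402026\right) = -33509817099852$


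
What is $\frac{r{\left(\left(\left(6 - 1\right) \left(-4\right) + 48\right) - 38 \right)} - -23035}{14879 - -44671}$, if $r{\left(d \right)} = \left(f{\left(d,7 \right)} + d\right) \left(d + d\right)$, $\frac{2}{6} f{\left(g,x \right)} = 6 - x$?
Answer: $\frac{1553}{3970} \approx 0.39118$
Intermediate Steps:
$f{\left(g,x \right)} = 18 - 3 x$ ($f{\left(g,x \right)} = 3 \left(6 - x\right) = 18 - 3 x$)
$r{\left(d \right)} = 2 d \left(-3 + d\right)$ ($r{\left(d \right)} = \left(\left(18 - 21\right) + d\right) \left(d + d\right) = \left(\left(18 - 21\right) + d\right) 2 d = \left(-3 + d\right) 2 d = 2 d \left(-3 + d\right)$)
$\frac{r{\left(\left(\left(6 - 1\right) \left(-4\right) + 48\right) - 38 \right)} - -23035}{14879 - -44671} = \frac{2 \left(\left(\left(6 - 1\right) \left(-4\right) + 48\right) - 38\right) \left(-3 - \left(-10 - \left(6 - 1\right) \left(-4\right)\right)\right) - -23035}{14879 - -44671} = \frac{2 \left(\left(5 \left(-4\right) + 48\right) - 38\right) \left(-3 + \left(\left(5 \left(-4\right) + 48\right) - 38\right)\right) + 23035}{14879 + 44671} = \frac{2 \left(\left(-20 + 48\right) - 38\right) \left(-3 + \left(\left(-20 + 48\right) - 38\right)\right) + 23035}{59550} = \left(2 \left(28 - 38\right) \left(-3 + \left(28 - 38\right)\right) + 23035\right) \frac{1}{59550} = \left(2 \left(-10\right) \left(-3 - 10\right) + 23035\right) \frac{1}{59550} = \left(2 \left(-10\right) \left(-13\right) + 23035\right) \frac{1}{59550} = \left(260 + 23035\right) \frac{1}{59550} = 23295 \cdot \frac{1}{59550} = \frac{1553}{3970}$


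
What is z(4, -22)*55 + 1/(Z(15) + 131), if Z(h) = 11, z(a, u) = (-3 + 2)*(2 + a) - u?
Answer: 124961/142 ≈ 880.01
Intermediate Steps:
z(a, u) = -2 - a - u (z(a, u) = -(2 + a) - u = (-2 - a) - u = -2 - a - u)
z(4, -22)*55 + 1/(Z(15) + 131) = (-2 - 1*4 - 1*(-22))*55 + 1/(11 + 131) = (-2 - 4 + 22)*55 + 1/142 = 16*55 + 1/142 = 880 + 1/142 = 124961/142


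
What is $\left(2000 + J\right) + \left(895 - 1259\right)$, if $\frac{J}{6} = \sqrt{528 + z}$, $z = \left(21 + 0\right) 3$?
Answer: $1636 + 6 \sqrt{591} \approx 1781.9$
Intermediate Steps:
$z = 63$ ($z = 21 \cdot 3 = 63$)
$J = 6 \sqrt{591}$ ($J = 6 \sqrt{528 + 63} = 6 \sqrt{591} \approx 145.86$)
$\left(2000 + J\right) + \left(895 - 1259\right) = \left(2000 + 6 \sqrt{591}\right) + \left(895 - 1259\right) = \left(2000 + 6 \sqrt{591}\right) - 364 = 1636 + 6 \sqrt{591}$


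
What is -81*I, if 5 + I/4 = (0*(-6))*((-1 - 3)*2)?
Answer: 1620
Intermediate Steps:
I = -20 (I = -20 + 4*((0*(-6))*((-1 - 3)*2)) = -20 + 4*(0*(-4*2)) = -20 + 4*(0*(-8)) = -20 + 4*0 = -20 + 0 = -20)
-81*I = -81*(-20) = 1620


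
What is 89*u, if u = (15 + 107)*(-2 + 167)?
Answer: 1791570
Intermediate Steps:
u = 20130 (u = 122*165 = 20130)
89*u = 89*20130 = 1791570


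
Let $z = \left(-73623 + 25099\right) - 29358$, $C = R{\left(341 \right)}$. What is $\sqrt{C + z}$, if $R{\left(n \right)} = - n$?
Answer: $i \sqrt{78223} \approx 279.68 i$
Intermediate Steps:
$C = -341$ ($C = \left(-1\right) 341 = -341$)
$z = -77882$ ($z = -48524 - 29358 = -77882$)
$\sqrt{C + z} = \sqrt{-341 - 77882} = \sqrt{-78223} = i \sqrt{78223}$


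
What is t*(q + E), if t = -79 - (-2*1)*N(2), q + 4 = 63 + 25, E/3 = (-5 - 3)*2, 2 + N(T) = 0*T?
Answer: -2988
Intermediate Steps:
N(T) = -2 (N(T) = -2 + 0*T = -2 + 0 = -2)
E = -48 (E = 3*((-5 - 3)*2) = 3*(-8*2) = 3*(-16) = -48)
q = 84 (q = -4 + (63 + 25) = -4 + 88 = 84)
t = -83 (t = -79 - (-2*1)*(-2) = -79 - (-2)*(-2) = -79 - 1*4 = -79 - 4 = -83)
t*(q + E) = -83*(84 - 48) = -83*36 = -2988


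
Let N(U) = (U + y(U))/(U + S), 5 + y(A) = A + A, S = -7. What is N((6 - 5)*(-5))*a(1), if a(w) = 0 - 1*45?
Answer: -75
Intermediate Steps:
y(A) = -5 + 2*A (y(A) = -5 + (A + A) = -5 + 2*A)
N(U) = (-5 + 3*U)/(-7 + U) (N(U) = (U + (-5 + 2*U))/(U - 7) = (-5 + 3*U)/(-7 + U))
a(w) = -45 (a(w) = 0 - 45 = -45)
N((6 - 5)*(-5))*a(1) = ((-5 + 3*((6 - 5)*(-5)))/(-7 + (6 - 5)*(-5)))*(-45) = ((-5 + 3*(1*(-5)))/(-7 + 1*(-5)))*(-45) = ((-5 + 3*(-5))/(-7 - 5))*(-45) = ((-5 - 15)/(-12))*(-45) = -1/12*(-20)*(-45) = (5/3)*(-45) = -75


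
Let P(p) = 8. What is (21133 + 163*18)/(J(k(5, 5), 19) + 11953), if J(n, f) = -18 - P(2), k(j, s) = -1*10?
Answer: 24067/11927 ≈ 2.0179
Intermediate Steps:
k(j, s) = -10
J(n, f) = -26 (J(n, f) = -18 - 1*8 = -18 - 8 = -26)
(21133 + 163*18)/(J(k(5, 5), 19) + 11953) = (21133 + 163*18)/(-26 + 11953) = (21133 + 2934)/11927 = 24067*(1/11927) = 24067/11927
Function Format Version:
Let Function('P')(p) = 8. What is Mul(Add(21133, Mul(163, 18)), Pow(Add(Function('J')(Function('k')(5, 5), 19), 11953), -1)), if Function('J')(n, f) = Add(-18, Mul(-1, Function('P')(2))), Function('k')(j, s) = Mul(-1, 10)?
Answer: Rational(24067, 11927) ≈ 2.0179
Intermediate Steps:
Function('k')(j, s) = -10
Function('J')(n, f) = -26 (Function('J')(n, f) = Add(-18, Mul(-1, 8)) = Add(-18, -8) = -26)
Mul(Add(21133, Mul(163, 18)), Pow(Add(Function('J')(Function('k')(5, 5), 19), 11953), -1)) = Mul(Add(21133, Mul(163, 18)), Pow(Add(-26, 11953), -1)) = Mul(Add(21133, 2934), Pow(11927, -1)) = Mul(24067, Rational(1, 11927)) = Rational(24067, 11927)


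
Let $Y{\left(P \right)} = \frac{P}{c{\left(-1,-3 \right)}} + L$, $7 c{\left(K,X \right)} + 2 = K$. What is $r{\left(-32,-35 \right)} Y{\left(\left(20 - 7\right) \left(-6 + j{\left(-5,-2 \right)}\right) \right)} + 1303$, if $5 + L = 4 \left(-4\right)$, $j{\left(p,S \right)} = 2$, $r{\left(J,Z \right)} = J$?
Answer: $- \frac{5723}{3} \approx -1907.7$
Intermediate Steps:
$c{\left(K,X \right)} = - \frac{2}{7} + \frac{K}{7}$
$L = -21$ ($L = -5 + 4 \left(-4\right) = -5 - 16 = -21$)
$Y{\left(P \right)} = -21 - \frac{7 P}{3}$ ($Y{\left(P \right)} = \frac{P}{- \frac{2}{7} + \frac{1}{7} \left(-1\right)} - 21 = \frac{P}{- \frac{2}{7} - \frac{1}{7}} - 21 = \frac{P}{- \frac{3}{7}} - 21 = - \frac{7 P}{3} - 21 = -21 - \frac{7 P}{3}$)
$r{\left(-32,-35 \right)} Y{\left(\left(20 - 7\right) \left(-6 + j{\left(-5,-2 \right)}\right) \right)} + 1303 = - 32 \left(-21 - \frac{7 \left(20 - 7\right) \left(-6 + 2\right)}{3}\right) + 1303 = - 32 \left(-21 - \frac{7 \cdot 13 \left(-4\right)}{3}\right) + 1303 = - 32 \left(-21 - - \frac{364}{3}\right) + 1303 = - 32 \left(-21 + \frac{364}{3}\right) + 1303 = \left(-32\right) \frac{301}{3} + 1303 = - \frac{9632}{3} + 1303 = - \frac{5723}{3}$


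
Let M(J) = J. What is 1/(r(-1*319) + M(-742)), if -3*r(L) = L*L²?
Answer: 3/32459533 ≈ 9.2423e-8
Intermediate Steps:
r(L) = -L³/3 (r(L) = -L*L²/3 = -L³/3)
1/(r(-1*319) + M(-742)) = 1/(-(-1*319)³/3 - 742) = 1/(-⅓*(-319)³ - 742) = 1/(-⅓*(-32461759) - 742) = 1/(32461759/3 - 742) = 1/(32459533/3) = 3/32459533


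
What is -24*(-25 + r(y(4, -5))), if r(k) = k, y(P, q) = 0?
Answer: 600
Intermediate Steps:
-24*(-25 + r(y(4, -5))) = -24*(-25 + 0) = -24*(-25) = 600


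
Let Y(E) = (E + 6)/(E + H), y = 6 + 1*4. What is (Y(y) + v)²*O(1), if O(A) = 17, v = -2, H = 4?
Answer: 612/49 ≈ 12.490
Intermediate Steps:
y = 10 (y = 6 + 4 = 10)
Y(E) = (6 + E)/(4 + E) (Y(E) = (E + 6)/(E + 4) = (6 + E)/(4 + E))
(Y(y) + v)²*O(1) = ((6 + 10)/(4 + 10) - 2)²*17 = (16/14 - 2)²*17 = ((1/14)*16 - 2)²*17 = (8/7 - 2)²*17 = (-6/7)²*17 = (36/49)*17 = 612/49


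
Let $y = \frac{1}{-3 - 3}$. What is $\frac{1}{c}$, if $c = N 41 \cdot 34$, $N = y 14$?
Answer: $- \frac{3}{9758} \approx -0.00030744$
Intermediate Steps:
$y = - \frac{1}{6}$ ($y = \frac{1}{-6} = - \frac{1}{6} \approx -0.16667$)
$N = - \frac{7}{3}$ ($N = \left(- \frac{1}{6}\right) 14 = - \frac{7}{3} \approx -2.3333$)
$c = - \frac{9758}{3}$ ($c = \left(- \frac{7}{3}\right) 41 \cdot 34 = \left(- \frac{287}{3}\right) 34 = - \frac{9758}{3} \approx -3252.7$)
$\frac{1}{c} = \frac{1}{- \frac{9758}{3}} = - \frac{3}{9758}$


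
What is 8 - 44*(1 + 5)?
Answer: -256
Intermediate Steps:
8 - 44*(1 + 5) = 8 - 264 = -256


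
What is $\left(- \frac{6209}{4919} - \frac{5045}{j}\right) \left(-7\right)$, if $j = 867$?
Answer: $\frac{211396906}{4264773} \approx 49.568$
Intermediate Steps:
$\left(- \frac{6209}{4919} - \frac{5045}{j}\right) \left(-7\right) = \left(- \frac{6209}{4919} - \frac{5045}{867}\right) \left(-7\right) = \left(- \frac{30199558}{4264773}\right) \left(-7\right) = \frac{211396906}{4264773}$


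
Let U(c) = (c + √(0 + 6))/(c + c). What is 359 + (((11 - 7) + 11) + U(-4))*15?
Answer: 1183/2 - 15*√6/8 ≈ 586.91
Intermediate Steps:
U(c) = (c + √6)/(2*c) (U(c) = (c + √6)/((2*c)) = (c + √6)*(1/(2*c)) = (c + √6)/(2*c))
359 + (((11 - 7) + 11) + U(-4))*15 = 359 + (((11 - 7) + 11) + (½)*(-4 + √6)/(-4))*15 = 359 + ((4 + 11) + (½)*(-¼)*(-4 + √6))*15 = 359 + (15 + (½ - √6/8))*15 = 359 + (31/2 - √6/8)*15 = 359 + (465/2 - 15*√6/8) = 1183/2 - 15*√6/8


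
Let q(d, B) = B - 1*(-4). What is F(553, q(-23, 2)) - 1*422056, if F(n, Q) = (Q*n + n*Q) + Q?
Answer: -415414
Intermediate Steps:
q(d, B) = 4 + B (q(d, B) = B + 4 = 4 + B)
F(n, Q) = Q + 2*Q*n (F(n, Q) = (Q*n + Q*n) + Q = 2*Q*n + Q = Q + 2*Q*n)
F(553, q(-23, 2)) - 1*422056 = (4 + 2)*(1 + 2*553) - 1*422056 = 6*(1 + 1106) - 422056 = 6*1107 - 422056 = 6642 - 422056 = -415414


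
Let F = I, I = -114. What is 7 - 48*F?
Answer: 5479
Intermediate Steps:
F = -114
7 - 48*F = 7 - 48*(-114) = 7 + 5472 = 5479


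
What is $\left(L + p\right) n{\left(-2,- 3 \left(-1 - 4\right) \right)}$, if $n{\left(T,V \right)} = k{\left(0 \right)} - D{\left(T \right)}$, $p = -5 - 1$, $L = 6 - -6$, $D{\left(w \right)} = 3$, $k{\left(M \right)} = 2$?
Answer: $-6$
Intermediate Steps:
$L = 12$ ($L = 6 + 6 = 12$)
$p = -6$
$n{\left(T,V \right)} = -1$ ($n{\left(T,V \right)} = 2 - 3 = -1$)
$\left(L + p\right) n{\left(-2,- 3 \left(-1 - 4\right) \right)} = \left(12 - 6\right) \left(-1\right) = 6 \left(-1\right) = -6$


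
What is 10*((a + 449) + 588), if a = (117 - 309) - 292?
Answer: 5530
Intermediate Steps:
a = -484 (a = -192 - 292 = -484)
10*((a + 449) + 588) = 10*((-484 + 449) + 588) = 10*(-35 + 588) = 10*553 = 5530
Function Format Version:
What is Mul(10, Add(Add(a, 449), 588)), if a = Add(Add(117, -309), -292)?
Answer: 5530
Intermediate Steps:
a = -484 (a = Add(-192, -292) = -484)
Mul(10, Add(Add(a, 449), 588)) = Mul(10, Add(Add(-484, 449), 588)) = Mul(10, Add(-35, 588)) = Mul(10, 553) = 5530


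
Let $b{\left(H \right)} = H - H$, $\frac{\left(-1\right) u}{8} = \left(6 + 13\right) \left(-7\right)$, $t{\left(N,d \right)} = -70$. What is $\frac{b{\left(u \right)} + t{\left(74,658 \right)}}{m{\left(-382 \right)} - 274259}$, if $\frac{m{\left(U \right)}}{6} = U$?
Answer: $\frac{70}{276551} \approx 0.00025312$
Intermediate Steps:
$m{\left(U \right)} = 6 U$
$u = 1064$ ($u = - 8 \left(6 + 13\right) \left(-7\right) = - 8 \cdot 19 \left(-7\right) = \left(-8\right) \left(-133\right) = 1064$)
$b{\left(H \right)} = 0$
$\frac{b{\left(u \right)} + t{\left(74,658 \right)}}{m{\left(-382 \right)} - 274259} = \frac{0 - 70}{6 \left(-382\right) - 274259} = - \frac{70}{-2292 - 274259} = - \frac{70}{-276551} = \left(-70\right) \left(- \frac{1}{276551}\right) = \frac{70}{276551}$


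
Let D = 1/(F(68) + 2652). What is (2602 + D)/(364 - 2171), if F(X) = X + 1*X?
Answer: -558029/387532 ≈ -1.4400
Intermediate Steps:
F(X) = 2*X (F(X) = X + X = 2*X)
D = 1/2788 (D = 1/(2*68 + 2652) = 1/(136 + 2652) = 1/2788 ≈ 0.00035868)
(2602 + D)/(364 - 2171) = (2602 + 1/2788)/(364 - 2171) = (7254377/2788)/(-1807) = (7254377/2788)*(-1/1807) = -558029/387532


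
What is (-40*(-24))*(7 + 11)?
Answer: 17280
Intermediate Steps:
(-40*(-24))*(7 + 11) = 960*18 = 17280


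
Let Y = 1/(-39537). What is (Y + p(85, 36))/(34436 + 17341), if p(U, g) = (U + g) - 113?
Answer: 316295/2047107249 ≈ 0.00015451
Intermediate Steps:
p(U, g) = -113 + U + g
Y = -1/39537 ≈ -2.5293e-5
(Y + p(85, 36))/(34436 + 17341) = (-1/39537 + (-113 + 85 + 36))/(34436 + 17341) = (-1/39537 + 8)/51777 = (316295/39537)*(1/51777) = 316295/2047107249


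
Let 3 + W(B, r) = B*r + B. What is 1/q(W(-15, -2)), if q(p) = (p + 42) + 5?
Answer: 1/59 ≈ 0.016949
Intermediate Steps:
W(B, r) = -3 + B + B*r (W(B, r) = -3 + (B*r + B) = -3 + (B + B*r) = -3 + B + B*r)
q(p) = 47 + p (q(p) = (42 + p) + 5 = 47 + p)
1/q(W(-15, -2)) = 1/(47 + (-3 - 15 - 15*(-2))) = 1/(47 + (-3 - 15 + 30)) = 1/(47 + 12) = 1/59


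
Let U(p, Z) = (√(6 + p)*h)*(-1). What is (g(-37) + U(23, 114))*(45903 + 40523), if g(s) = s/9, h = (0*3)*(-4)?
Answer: -3197762/9 ≈ -3.5531e+5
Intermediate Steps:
h = 0 (h = 0*(-4) = 0)
g(s) = s/9 (g(s) = s*(⅑) = s/9)
U(p, Z) = 0 (U(p, Z) = (√(6 + p)*0)*(-1) = 0*(-1) = 0)
(g(-37) + U(23, 114))*(45903 + 40523) = ((⅑)*(-37) + 0)*(45903 + 40523) = (-37/9 + 0)*86426 = -37/9*86426 = -3197762/9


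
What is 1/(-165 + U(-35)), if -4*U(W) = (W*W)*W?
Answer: 4/42215 ≈ 9.4753e-5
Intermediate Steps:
U(W) = -W³/4 (U(W) = -W*W*W/4 = -W²*W/4 = -W³/4)
1/(-165 + U(-35)) = 1/(-165 - ¼*(-35)³) = 1/(-165 - ¼*(-42875)) = 1/(-165 + 42875/4) = 1/(42215/4) = 4/42215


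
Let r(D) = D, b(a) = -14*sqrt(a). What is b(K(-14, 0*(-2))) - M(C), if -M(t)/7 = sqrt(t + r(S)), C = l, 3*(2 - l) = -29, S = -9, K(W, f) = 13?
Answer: -14*sqrt(13) + 14*sqrt(6)/3 ≈ -39.047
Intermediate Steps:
l = 35/3 (l = 2 - 1/3*(-29) = 2 + 29/3 = 35/3 ≈ 11.667)
C = 35/3 ≈ 11.667
M(t) = -7*sqrt(-9 + t) (M(t) = -7*sqrt(t - 9) = -7*sqrt(-9 + t))
b(K(-14, 0*(-2))) - M(C) = -14*sqrt(13) - (-7)*sqrt(-9 + 35/3) = -14*sqrt(13) - (-7)*sqrt(8/3) = -14*sqrt(13) - (-7)*2*sqrt(6)/3 = -14*sqrt(13) - (-14)*sqrt(6)/3 = -14*sqrt(13) + 14*sqrt(6)/3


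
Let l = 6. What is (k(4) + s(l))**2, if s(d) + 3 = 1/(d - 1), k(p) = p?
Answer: 36/25 ≈ 1.4400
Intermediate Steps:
s(d) = -3 + 1/(-1 + d) (s(d) = -3 + 1/(d - 1) = -3 + 1/(-1 + d))
(k(4) + s(l))**2 = (4 + (4 - 3*6)/(-1 + 6))**2 = (4 + (4 - 18)/5)**2 = (4 + (1/5)*(-14))**2 = (4 - 14/5)**2 = (6/5)**2 = 36/25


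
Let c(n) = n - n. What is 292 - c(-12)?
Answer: 292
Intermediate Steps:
c(n) = 0
292 - c(-12) = 292 - 1*0 = 292 + 0 = 292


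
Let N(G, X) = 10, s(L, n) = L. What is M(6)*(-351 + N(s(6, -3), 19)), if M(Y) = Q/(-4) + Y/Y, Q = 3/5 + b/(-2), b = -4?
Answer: -2387/20 ≈ -119.35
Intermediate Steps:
Q = 13/5 (Q = 3/5 - 4/(-2) = 3*(⅕) - 4*(-½) = ⅗ + 2 = 13/5 ≈ 2.6000)
M(Y) = 7/20 (M(Y) = (13/5)/(-4) + Y/Y = (13/5)*(-¼) + 1 = -13/20 + 1 = 7/20)
M(6)*(-351 + N(s(6, -3), 19)) = 7*(-351 + 10)/20 = (7/20)*(-341) = -2387/20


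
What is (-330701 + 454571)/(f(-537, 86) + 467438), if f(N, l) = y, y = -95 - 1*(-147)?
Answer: 4129/15583 ≈ 0.26497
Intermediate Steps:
y = 52 (y = -95 + 147 = 52)
f(N, l) = 52
(-330701 + 454571)/(f(-537, 86) + 467438) = (-330701 + 454571)/(52 + 467438) = 123870/467490 = 123870*(1/467490) = 4129/15583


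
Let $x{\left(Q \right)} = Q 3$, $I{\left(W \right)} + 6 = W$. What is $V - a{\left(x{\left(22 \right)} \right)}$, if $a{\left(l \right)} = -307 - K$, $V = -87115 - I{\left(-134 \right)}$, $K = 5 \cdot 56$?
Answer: $-86388$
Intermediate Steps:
$K = 280$
$I{\left(W \right)} = -6 + W$
$x{\left(Q \right)} = 3 Q$
$V = -86975$ ($V = -87115 - \left(-6 - 134\right) = -87115 - -140 = -87115 + 140 = -86975$)
$a{\left(l \right)} = -587$ ($a{\left(l \right)} = -307 - 280 = -587$)
$V - a{\left(x{\left(22 \right)} \right)} = -86975 - -587 = -86975 + 587 = -86388$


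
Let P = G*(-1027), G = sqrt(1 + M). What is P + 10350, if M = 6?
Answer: 10350 - 1027*sqrt(7) ≈ 7632.8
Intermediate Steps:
G = sqrt(7) (G = sqrt(1 + 6) = sqrt(7) ≈ 2.6458)
P = -1027*sqrt(7) (P = sqrt(7)*(-1027) = -1027*sqrt(7) ≈ -2717.2)
P + 10350 = -1027*sqrt(7) + 10350 = 10350 - 1027*sqrt(7)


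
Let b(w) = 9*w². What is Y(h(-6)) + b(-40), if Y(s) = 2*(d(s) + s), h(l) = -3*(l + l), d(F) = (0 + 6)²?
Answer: 14544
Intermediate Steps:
d(F) = 36 (d(F) = 6² = 36)
h(l) = -6*l
Y(s) = 72 + 2*s (Y(s) = 2*(36 + s) = 72 + 2*s)
Y(h(-6)) + b(-40) = (72 + 2*(-6*(-6))) + 9*(-40)² = (72 + 2*36) + 9*1600 = (72 + 72) + 14400 = 144 + 14400 = 14544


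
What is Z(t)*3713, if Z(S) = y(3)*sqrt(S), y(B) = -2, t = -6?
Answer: -7426*I*sqrt(6) ≈ -18190.0*I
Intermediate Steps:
Z(S) = -2*sqrt(S)
Z(t)*3713 = -2*I*sqrt(6)*3713 = -7426*I*sqrt(6)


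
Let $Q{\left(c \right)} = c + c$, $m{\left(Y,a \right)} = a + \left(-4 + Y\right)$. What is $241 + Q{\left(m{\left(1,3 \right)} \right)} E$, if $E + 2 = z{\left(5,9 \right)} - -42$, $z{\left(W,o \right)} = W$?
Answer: $241$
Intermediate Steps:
$m{\left(Y,a \right)} = -4 + Y + a$
$Q{\left(c \right)} = 2 c$
$E = 45$ ($E = -2 + \left(5 - -42\right) = -2 + \left(5 + 42\right) = -2 + 47 = 45$)
$241 + Q{\left(m{\left(1,3 \right)} \right)} E = 241 + 2 \left(-4 + 1 + 3\right) 45 = 241 + 2 \cdot 0 \cdot 45 = 241 + 0 \cdot 45 = 241 + 0 = 241$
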